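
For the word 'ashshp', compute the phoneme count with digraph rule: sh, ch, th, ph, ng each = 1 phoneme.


Parsing 'ashshp' greedily, digraphs first:
  'a' -> vowel phoneme (phonemes so far: 1)
  'sh' -> digraph (1 consonant phoneme) (phonemes so far: 2)
  'sh' -> digraph (1 consonant phoneme) (phonemes so far: 3)
  'p' -> consonant phoneme (phonemes so far: 4)
Total phonemes: 4

4


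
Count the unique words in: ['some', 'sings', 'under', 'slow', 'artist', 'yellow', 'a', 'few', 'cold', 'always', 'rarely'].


Listing all tokens and tracking unique types:
  Token 1: 'some' -> NEW (unique so far: 1)
  Token 2: 'sings' -> NEW (unique so far: 2)
  Token 3: 'under' -> NEW (unique so far: 3)
  Token 4: 'slow' -> NEW (unique so far: 4)
  Token 5: 'artist' -> NEW (unique so far: 5)
  Token 6: 'yellow' -> NEW (unique so far: 6)
  Token 7: 'a' -> NEW (unique so far: 7)
  Token 8: 'few' -> NEW (unique so far: 8)
  Token 9: 'cold' -> NEW (unique so far: 9)
  Token 10: 'always' -> NEW (unique so far: 10)
  Token 11: 'rarely' -> NEW (unique so far: 11)
Unique types: ('a', 'always', 'artist', 'cold', 'few', 'rarely', 'sings', 'slow', 'some', 'under', 'yellow')
Vocabulary size: 11

11


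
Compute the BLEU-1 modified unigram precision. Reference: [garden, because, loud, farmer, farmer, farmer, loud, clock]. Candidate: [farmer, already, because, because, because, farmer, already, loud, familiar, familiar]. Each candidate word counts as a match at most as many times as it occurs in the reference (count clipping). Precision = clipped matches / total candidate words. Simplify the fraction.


Reference word counts: {'because': 1, 'clock': 1, 'farmer': 3, 'garden': 1, 'loud': 2}
Checking each candidate word (with clipping):
  'farmer' -> in reference (ref count 3, used 1/3) -> match (matches: 1)
  'already' -> not in reference -> no match (matches: 1)
  'because' -> in reference (ref count 1, used 1/1) -> match (matches: 2)
  'because' -> ref count 1 already used up (1/1) -> clipped, no match (matches: 2)
  'because' -> ref count 1 already used up (1/1) -> clipped, no match (matches: 2)
  'farmer' -> in reference (ref count 3, used 2/3) -> match (matches: 3)
  'already' -> not in reference -> no match (matches: 3)
  'loud' -> in reference (ref count 2, used 1/2) -> match (matches: 4)
  'familiar' -> not in reference -> no match (matches: 4)
  'familiar' -> not in reference -> no match (matches: 4)
Clipped matches: 4, Candidate length: 10
Precision = 4/10 = 2/5

2/5


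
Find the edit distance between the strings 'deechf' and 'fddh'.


Building DP table for s1='deechf' (len 6) and s2='fddh' (len 4):
       f  d  d  h
    0  1  2  3  4
  d 1  1  1  2  3
  e 2  2  2  2  3
  e 3  3  3  3  3
  c 4  4  4  4  4
  h 5  5  5  5  4
  f 6  5  6  6  5
Edit distance = dp[6][4] = 5

5


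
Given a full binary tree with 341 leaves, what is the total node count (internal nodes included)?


Leaf nodes (terminals): 341
Internal nodes = n - 1 = 341 - 1 = 340
Total = leaves + internal = 341 + 340 = 681

681


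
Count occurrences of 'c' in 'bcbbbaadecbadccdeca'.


Scanning 'bcbbbaadecbadccdeca' for 'c':
  Position 1: 'c' -> MATCH (count: 1)
  Position 9: 'c' -> MATCH (count: 2)
  Position 13: 'c' -> MATCH (count: 3)
  Position 14: 'c' -> MATCH (count: 4)
  Position 17: 'c' -> MATCH (count: 5)
Total occurrences of 'c': 5

5


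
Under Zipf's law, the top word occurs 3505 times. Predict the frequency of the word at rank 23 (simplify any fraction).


Zipf's law: freq(rank) = f1 / rank
f1 = 3505, rank = 23
freq = 3505 / 23
GCD(3505, 23) = 1
Simplified: 3505/23

3505/23


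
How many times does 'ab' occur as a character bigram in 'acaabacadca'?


Scanning 'acaabacadca' for bigram 'ab':
  Position 0: 'ac' -> no
  Position 1: 'ca' -> no
  Position 2: 'aa' -> no
  Position 3: 'ab' -> MATCH
  Position 4: 'ba' -> no
  Position 5: 'ac' -> no
  Position 6: 'ca' -> no
  Position 7: 'ad' -> no
  Position 8: 'dc' -> no
  Position 9: 'ca' -> no
Total matches: 1

1


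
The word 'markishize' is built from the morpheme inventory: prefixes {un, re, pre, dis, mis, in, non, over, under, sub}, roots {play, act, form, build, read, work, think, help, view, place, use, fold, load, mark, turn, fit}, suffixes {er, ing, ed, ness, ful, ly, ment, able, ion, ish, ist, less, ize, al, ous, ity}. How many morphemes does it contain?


Segmenting 'markishize' against the inventory:
  'mark' -> root (morpheme 1)
  'ish' -> suffix (morpheme 2)
  'ize' -> suffix (morpheme 3)
Total morphemes: 3

3


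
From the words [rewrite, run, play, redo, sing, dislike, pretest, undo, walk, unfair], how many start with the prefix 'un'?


Checking each word for prefix 'un':
  'rewrite' -> no (count: 0)
  'run' -> no (count: 0)
  'play' -> no (count: 0)
  'redo' -> no (count: 0)
  'sing' -> no (count: 0)
  'dislike' -> no (count: 0)
  'pretest' -> no (count: 0)
  'undo' -> YES, starts with 'un' (count: 1)
  'walk' -> no (count: 1)
  'unfair' -> YES, starts with 'un' (count: 2)
Total with prefix 'un': 2

2


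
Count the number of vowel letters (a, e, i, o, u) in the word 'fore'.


Scanning each character of 'fore':
  Position 1: 'f' -> consonant (running count: 0)
  Position 2: 'o' -> vowel (running count: 1)
  Position 3: 'r' -> consonant (running count: 1)
  Position 4: 'e' -> vowel (running count: 2)
Total vowels: 2

2


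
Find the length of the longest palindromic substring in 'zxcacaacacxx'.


Scanning 'zxcacaacacxx' for palindromic substrings.
Substring at positions 1-10: 'xcacaacacx'.
Check: reverse('xcacaacacx') = 'xcacaacacx' -> palindrome confirmed.
Neighbouring characters ('z' / 'x') break symmetry, so it cannot extend further.
No longer palindromic substring exists; longest length = 10

10


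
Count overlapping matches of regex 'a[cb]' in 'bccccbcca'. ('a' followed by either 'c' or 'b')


Pattern: a[cb] means 'a' followed by either 'c' or 'b'.
Scanning 'bccccbcca' position-by-position:
  Pos 0: window 'bc' -> no
  Pos 1: window 'cc' -> no
  Pos 2: window 'cc' -> no
  Pos 3: window 'cc' -> no
  Pos 4: window 'cb' -> no
  Pos 5: window 'bc' -> no
  Pos 6: window 'cc' -> no
  Pos 7: window 'ca' -> no
  Pos 8: window 'a' -> no
Total matches: 0

0


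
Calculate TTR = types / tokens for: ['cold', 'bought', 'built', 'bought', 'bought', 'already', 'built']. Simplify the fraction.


Tokens: 7
Unique types: ('already', 'bought', 'built', 'cold') = 4
TTR = 4/7
Already in lowest terms.

4/7


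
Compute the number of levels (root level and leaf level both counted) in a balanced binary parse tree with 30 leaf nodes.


In a balanced binary tree with n leaves the deepest leaf is ceil(log2(n)) edges below the root,
so counting node levels inclusive of root and leaves gives ceil(log2(n)) + 1 levels.
log2(30) = 4.9069
ceil(4.9069) = 5
levels = 5 + 1 = 6

6


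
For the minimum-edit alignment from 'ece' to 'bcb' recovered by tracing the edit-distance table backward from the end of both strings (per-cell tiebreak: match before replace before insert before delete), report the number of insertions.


Edit distance = 2. Backtracking from cell (3, 3) with preference match > replace > insert > delete,
then listing the resulting alignment 'ece' -> 'bcb' left to right:
  Step 1: replace e->b
  Step 2: keep 'c'
  Step 3: replace e->b
Total insertions: 0

0


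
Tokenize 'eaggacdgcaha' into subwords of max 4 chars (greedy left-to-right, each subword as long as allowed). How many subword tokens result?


'eaggacdgcaha' has 12 characters.
Chunking with max size 4:
  Chunk 1: 'eagg' (positions 0-3)
  Chunk 2: 'acdg' (positions 4-7)
  Chunk 3: 'caha' (positions 8-11)
Total chunks: ceil(12 / 4) = 3

3


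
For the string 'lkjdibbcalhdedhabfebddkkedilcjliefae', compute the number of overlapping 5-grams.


String 'lkjdibbcalhdedhabfebddkkedilcjliefae' has length L = 36.
Number of overlapping n-grams = L - n + 1
Substituting: 36 - 5 + 1 = 32

32


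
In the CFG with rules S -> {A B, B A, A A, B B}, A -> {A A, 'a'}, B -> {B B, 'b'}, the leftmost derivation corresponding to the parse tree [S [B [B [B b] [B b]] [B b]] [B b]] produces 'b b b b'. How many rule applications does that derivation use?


Every bracketed nonterminal node [X ...] in the tree is produced by exactly one rule application.
Reading the tree off as a leftmost derivation:
  Step 1: S  =>  B B   (applied S -> B B)
  Step 2: B B  =>  B B B   (applied B -> B B)
  Step 3: B B B  =>  B B B B   (applied B -> B B)
  Step 4: B B B B  =>  b B B B   (applied B -> b)
  Step 5: b B B B  =>  b b B B   (applied B -> b)
  Step 6: b b B B  =>  b b b B   (applied B -> b)
  Step 7: b b b B  =>  b b b b   (applied B -> b)
Final yield: b b b b
Total rewrite steps: 7

7


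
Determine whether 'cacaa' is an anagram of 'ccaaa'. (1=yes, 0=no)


Sort characters of 'cacaa': 'aaacc'
Sort characters of 'ccaaa': 'aaacc'
Sorted forms match -> they ARE anagrams
Result: 1

1


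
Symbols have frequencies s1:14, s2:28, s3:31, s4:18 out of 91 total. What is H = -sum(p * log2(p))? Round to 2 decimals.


Computing entropy H = -sum(p_i * log2(p_i)):
  s1: p = 14/91 = 0.1538, -p*log2(p) = 0.4155
  s2: p = 28/91 = 0.3077, -p*log2(p) = 0.5232
  s3: p = 31/91 = 0.3407, -p*log2(p) = 0.5292
  s4: p = 18/91 = 0.1978, -p*log2(p) = 0.4624
H = sum of terms = 1.9303
Rounded to 2 decimals: 1.93

1.93


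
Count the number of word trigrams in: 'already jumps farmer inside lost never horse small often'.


Word trigrams from [9] words:
  Trigram 1: (already jumps farmer)
  Trigram 2: (jumps farmer inside)
  Trigram 3: (farmer inside lost)
  Trigram 4: (inside lost never)
  Trigram 5: (lost never horse)
  Trigram 6: (never horse small)
  Trigram 7: (horse small often)
Total word trigrams: 9 - 2 = 7

7


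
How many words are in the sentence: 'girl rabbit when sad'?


Counting words by splitting on spaces:
  Word 1: 'girl'
  Word 2: 'rabbit'
  Word 3: 'when'
  Word 4: 'sad'
Total words: 4

4


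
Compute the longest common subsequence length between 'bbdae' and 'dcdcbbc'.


DP table for LCS of 'bbdae' and 'dcdcbbc':
       d  c  d  c  b  b  c
    0  0  0  0  0  0  0  0
  b 0  0  0  0  0  1  1  1
  b 0  0  0  0  0  1  2  2
  d 0  1  1  1  1  1  2  2
  a 0  1  1  1  1  1  2  2
  e 0  1  1  1  1  1  2  2
LCS: 'bb'
LCS length = 2

2


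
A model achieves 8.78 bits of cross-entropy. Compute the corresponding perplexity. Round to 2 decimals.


Perplexity formula: PP = 2^H
H = 8.78
PP = 2^8.78
Decompose: 2^8.78 = 2^8 * 2^0.78
2^8 = 256, 2^0.78 ~ 1.7171309
PP ~ 256 * 1.7171309 = 439.5855104
Rounded to 2 decimals: 439.59

439.59


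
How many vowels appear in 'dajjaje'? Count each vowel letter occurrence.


Scanning each character of 'dajjaje':
  Position 1: 'd' -> consonant (running count: 0)
  Position 2: 'a' -> vowel (running count: 1)
  Position 3: 'j' -> consonant (running count: 1)
  Position 4: 'j' -> consonant (running count: 1)
  Position 5: 'a' -> vowel (running count: 2)
  Position 6: 'j' -> consonant (running count: 2)
  Position 7: 'e' -> vowel (running count: 3)
Total vowels: 3

3


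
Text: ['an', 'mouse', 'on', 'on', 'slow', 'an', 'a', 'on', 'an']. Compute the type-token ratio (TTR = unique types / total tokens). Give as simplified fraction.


Tokens: 9
Unique types: ('a', 'an', 'mouse', 'on', 'slow') = 5
TTR = 5/9
Already in lowest terms.

5/9


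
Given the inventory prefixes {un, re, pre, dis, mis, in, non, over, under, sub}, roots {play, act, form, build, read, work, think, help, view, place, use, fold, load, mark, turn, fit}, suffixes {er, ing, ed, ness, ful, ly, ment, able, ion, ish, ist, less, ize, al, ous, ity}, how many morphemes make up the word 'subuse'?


Segmenting 'subuse' against the inventory:
  'sub' -> prefix (morpheme 1)
  'use' -> root (morpheme 2)
Total morphemes: 2

2


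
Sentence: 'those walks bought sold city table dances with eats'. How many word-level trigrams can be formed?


Word trigrams from [9] words:
  Trigram 1: (those walks bought)
  Trigram 2: (walks bought sold)
  Trigram 3: (bought sold city)
  Trigram 4: (sold city table)
  Trigram 5: (city table dances)
  Trigram 6: (table dances with)
  Trigram 7: (dances with eats)
Total word trigrams: 9 - 2 = 7

7


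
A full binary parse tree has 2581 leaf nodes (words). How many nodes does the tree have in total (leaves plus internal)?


Leaf nodes (terminals): 2581
Internal nodes = n - 1 = 2581 - 1 = 2580
Total = leaves + internal = 2581 + 2580 = 5161

5161


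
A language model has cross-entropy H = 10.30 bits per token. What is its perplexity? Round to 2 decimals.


Perplexity formula: PP = 2^H
H = 10.30
PP = 2^10.30
Decompose: 2^10.30 = 2^10 * 2^0.30
2^10 = 1024, 2^0.30 ~ 1.2311444
PP ~ 1024 * 1.2311444 = 1260.6918656
Rounded to 2 decimals: 1260.69

1260.69


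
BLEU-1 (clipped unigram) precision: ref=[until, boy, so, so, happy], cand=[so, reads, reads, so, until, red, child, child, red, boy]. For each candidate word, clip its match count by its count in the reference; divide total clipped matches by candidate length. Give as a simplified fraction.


Reference word counts: {'boy': 1, 'happy': 1, 'so': 2, 'until': 1}
Checking each candidate word (with clipping):
  'so' -> in reference (ref count 2, used 1/2) -> match (matches: 1)
  'reads' -> not in reference -> no match (matches: 1)
  'reads' -> not in reference -> no match (matches: 1)
  'so' -> in reference (ref count 2, used 2/2) -> match (matches: 2)
  'until' -> in reference (ref count 1, used 1/1) -> match (matches: 3)
  'red' -> not in reference -> no match (matches: 3)
  'child' -> not in reference -> no match (matches: 3)
  'child' -> not in reference -> no match (matches: 3)
  'red' -> not in reference -> no match (matches: 3)
  'boy' -> in reference (ref count 1, used 1/1) -> match (matches: 4)
Clipped matches: 4, Candidate length: 10
Precision = 4/10 = 2/5

2/5


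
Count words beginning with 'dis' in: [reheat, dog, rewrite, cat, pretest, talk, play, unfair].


Checking each word for prefix 'dis':
  'reheat' -> no (count: 0)
  'dog' -> no (count: 0)
  'rewrite' -> no (count: 0)
  'cat' -> no (count: 0)
  'pretest' -> no (count: 0)
  'talk' -> no (count: 0)
  'play' -> no (count: 0)
  'unfair' -> no (count: 0)
Total with prefix 'dis': 0

0


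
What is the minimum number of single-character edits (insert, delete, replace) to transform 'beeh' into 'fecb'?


Building DP table for s1='beeh' (len 4) and s2='fecb' (len 4):
       f  e  c  b
    0  1  2  3  4
  b 1  1  2  3  3
  e 2  2  1  2  3
  e 3  3  2  2  3
  h 4  4  3  3  3
Edit distance = dp[4][4] = 3

3


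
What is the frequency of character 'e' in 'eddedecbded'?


Scanning 'eddedecbded' for 'e':
  Position 0: 'e' -> MATCH (count: 1)
  Position 3: 'e' -> MATCH (count: 2)
  Position 5: 'e' -> MATCH (count: 3)
  Position 9: 'e' -> MATCH (count: 4)
Total occurrences of 'e': 4

4


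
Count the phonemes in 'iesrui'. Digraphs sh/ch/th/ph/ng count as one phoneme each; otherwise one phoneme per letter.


Parsing 'iesrui' greedily, digraphs first:
  'i' -> vowel phoneme (phonemes so far: 1)
  'e' -> vowel phoneme (phonemes so far: 2)
  's' -> consonant phoneme (phonemes so far: 3)
  'r' -> consonant phoneme (phonemes so far: 4)
  'u' -> vowel phoneme (phonemes so far: 5)
  'i' -> vowel phoneme (phonemes so far: 6)
Total phonemes: 6

6


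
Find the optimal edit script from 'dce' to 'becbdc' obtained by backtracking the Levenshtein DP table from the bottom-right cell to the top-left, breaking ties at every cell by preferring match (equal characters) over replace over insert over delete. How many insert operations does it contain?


Edit distance = 5. Backtracking from cell (3, 6) with preference match > replace > insert > delete,
then listing the resulting alignment 'dce' -> 'becbdc' left to right:
  Step 1: insert 'b' [insertion #1]
  Step 2: replace d->e
  Step 3: keep 'c'
  Step 4: insert 'b' [insertion #2]
  Step 5: insert 'd' [insertion #3]
  Step 6: replace e->c
Total insertions: 3

3


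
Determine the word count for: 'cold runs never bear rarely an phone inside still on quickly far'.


Counting words by splitting on spaces:
  Word 1: 'cold'
  Word 2: 'runs'
  Word 3: 'never'
  Word 4: 'bear'
  Word 5: 'rarely'
  Word 6: 'an'
  Word 7: 'phone'
  Word 8: 'inside'
  Word 9: 'still'
  Word 10: 'on'
  Word 11: 'quickly'
  Word 12: 'far'
Total words: 12

12


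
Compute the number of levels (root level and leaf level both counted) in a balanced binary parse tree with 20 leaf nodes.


In a balanced binary tree with n leaves the deepest leaf is ceil(log2(n)) edges below the root,
so counting node levels inclusive of root and leaves gives ceil(log2(n)) + 1 levels.
log2(20) = 4.3219
ceil(4.3219) = 5
levels = 5 + 1 = 6

6


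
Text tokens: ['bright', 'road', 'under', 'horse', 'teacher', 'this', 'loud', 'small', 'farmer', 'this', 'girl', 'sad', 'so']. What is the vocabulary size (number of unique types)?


Listing all tokens and tracking unique types:
  Token 1: 'bright' -> NEW (unique so far: 1)
  Token 2: 'road' -> NEW (unique so far: 2)
  Token 3: 'under' -> NEW (unique so far: 3)
  Token 4: 'horse' -> NEW (unique so far: 4)
  Token 5: 'teacher' -> NEW (unique so far: 5)
  Token 6: 'this' -> NEW (unique so far: 6)
  Token 7: 'loud' -> NEW (unique so far: 7)
  Token 8: 'small' -> NEW (unique so far: 8)
  Token 9: 'farmer' -> NEW (unique so far: 9)
  Token 10: 'this' -> duplicate (unique so far: 9)
  Token 11: 'girl' -> NEW (unique so far: 10)
  Token 12: 'sad' -> NEW (unique so far: 11)
  Token 13: 'so' -> NEW (unique so far: 12)
Unique types: ('bright', 'farmer', 'girl', 'horse', 'loud', 'road', 'sad', 'small', 'so', 'teacher', 'this', 'under')
Vocabulary size: 12

12


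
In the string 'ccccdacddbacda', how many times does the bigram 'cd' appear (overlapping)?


Scanning 'ccccdacddbacda' for bigram 'cd':
  Position 0: 'cc' -> no
  Position 1: 'cc' -> no
  Position 2: 'cc' -> no
  Position 3: 'cd' -> MATCH
  Position 4: 'da' -> no
  Position 5: 'ac' -> no
  Position 6: 'cd' -> MATCH
  Position 7: 'dd' -> no
  Position 8: 'db' -> no
  Position 9: 'ba' -> no
  Position 10: 'ac' -> no
  Position 11: 'cd' -> MATCH
  Position 12: 'da' -> no
Total matches: 3

3


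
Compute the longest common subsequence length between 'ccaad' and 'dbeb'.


DP table for LCS of 'ccaad' and 'dbeb':
       d  b  e  b
    0  0  0  0  0
  c 0  0  0  0  0
  c 0  0  0  0  0
  a 0  0  0  0  0
  a 0  0  0  0  0
  d 0  1  1  1  1
LCS: 'd'
LCS length = 1

1


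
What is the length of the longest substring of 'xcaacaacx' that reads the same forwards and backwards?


Scanning 'xcaacaacx' for palindromic substrings.
Substring at positions 0-8: 'xcaacaacx'.
Check: reverse('xcaacaacx') = 'xcaacaacx' -> palindrome confirmed.
No longer palindromic substring exists; longest length = 9

9


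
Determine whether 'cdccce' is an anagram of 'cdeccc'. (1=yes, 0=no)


Sort characters of 'cdccce': 'ccccde'
Sort characters of 'cdeccc': 'ccccde'
Sorted forms match -> they ARE anagrams
Result: 1

1


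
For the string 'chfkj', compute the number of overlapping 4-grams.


String 'chfkj' has length L = 5.
Number of overlapping n-grams = L - n + 1
Substituting: 5 - 4 + 1 = 2

2


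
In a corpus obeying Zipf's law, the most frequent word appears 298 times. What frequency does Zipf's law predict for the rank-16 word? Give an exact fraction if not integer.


Zipf's law: freq(rank) = f1 / rank
f1 = 298, rank = 16
freq = 298 / 16
GCD(298, 16) = 2
Simplified: 149/8

149/8


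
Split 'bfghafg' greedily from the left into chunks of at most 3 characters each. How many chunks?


'bfghafg' has 7 characters.
Chunking with max size 3:
  Chunk 1: 'bfg' (positions 0-2)
  Chunk 2: 'haf' (positions 3-5)
  Chunk 3: 'g' (positions 6-6)
Total chunks: ceil(7 / 3) = 3

3


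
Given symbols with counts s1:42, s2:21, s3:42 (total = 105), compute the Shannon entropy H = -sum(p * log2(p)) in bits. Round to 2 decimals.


Computing entropy H = -sum(p_i * log2(p_i)):
  s1: p = 42/105 = 0.4000, -p*log2(p) = 0.5288
  s2: p = 21/105 = 0.2000, -p*log2(p) = 0.4644
  s3: p = 42/105 = 0.4000, -p*log2(p) = 0.5288
H = sum of terms = 1.5220
Rounded to 2 decimals: 1.52

1.52


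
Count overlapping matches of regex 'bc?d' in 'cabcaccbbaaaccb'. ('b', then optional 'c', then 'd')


Pattern: bc?d means 'b', then optional 'c', then 'd'.
Scanning 'cabcaccbbaaaccb' position-by-position:
  Pos 0: window 'cab' -> no
  Pos 1: window 'abc' -> no
  Pos 2: window 'bca' -> no
  Pos 3: window 'cac' -> no
  Pos 4: window 'acc' -> no
  Pos 5: window 'ccb' -> no
  Pos 6: window 'cbb' -> no
  Pos 7: window 'bba' -> no
  Pos 8: window 'baa' -> no
  Pos 9: window 'aaa' -> no
  Pos 10: window 'aac' -> no
  Pos 11: window 'acc' -> no
  Pos 12: window 'ccb' -> no
  Pos 13: window 'cb' -> no
  Pos 14: window 'b' -> no
Total matches: 0

0


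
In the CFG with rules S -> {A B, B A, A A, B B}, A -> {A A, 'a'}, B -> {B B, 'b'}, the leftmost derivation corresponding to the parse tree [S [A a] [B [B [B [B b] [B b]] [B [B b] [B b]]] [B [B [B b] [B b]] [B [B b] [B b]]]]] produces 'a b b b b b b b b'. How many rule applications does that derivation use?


Every bracketed nonterminal node [X ...] in the tree is produced by exactly one rule application.
Reading the tree off as a leftmost derivation:
  Step 1: S  =>  A B   (applied S -> A B)
  Step 2: A B  =>  a B   (applied A -> a)
  Step 3: a B  =>  a B B   (applied B -> B B)
  Step 4: a B B  =>  a B B B   (applied B -> B B)
  Step 5: a B B B  =>  a B B B B   (applied B -> B B)
  Step 6: a B B B B  =>  a b B B B   (applied B -> b)
  Step 7: a b B B B  =>  a b b B B   (applied B -> b)
  Step 8: a b b B B  =>  a b b B B B   (applied B -> B B)
  Step 9: a b b B B B  =>  a b b b B B   (applied B -> b)
  Step 10: a b b b B B  =>  a b b b b B   (applied B -> b)
  Step 11: a b b b b B  =>  a b b b b B B   (applied B -> B B)
  Step 12: a b b b b B B  =>  a b b b b B B B   (applied B -> B B)
  Step 13: a b b b b B B B  =>  a b b b b b B B   (applied B -> b)
  Step 14: a b b b b b B B  =>  a b b b b b b B   (applied B -> b)
  Step 15: a b b b b b b B  =>  a b b b b b b B B   (applied B -> B B)
  Step 16: a b b b b b b B B  =>  a b b b b b b b B   (applied B -> b)
  Step 17: a b b b b b b b B  =>  a b b b b b b b b   (applied B -> b)
Final yield: a b b b b b b b b
Total rewrite steps: 17

17


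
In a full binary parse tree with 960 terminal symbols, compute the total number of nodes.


Leaf nodes (terminals): 960
Internal nodes = n - 1 = 960 - 1 = 959
Total = leaves + internal = 960 + 959 = 1919

1919


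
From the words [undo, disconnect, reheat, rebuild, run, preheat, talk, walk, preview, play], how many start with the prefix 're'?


Checking each word for prefix 're':
  'undo' -> no (count: 0)
  'disconnect' -> no (count: 0)
  'reheat' -> YES, starts with 're' (count: 1)
  'rebuild' -> YES, starts with 're' (count: 2)
  'run' -> no (count: 2)
  'preheat' -> no (count: 2)
  'talk' -> no (count: 2)
  'walk' -> no (count: 2)
  'preview' -> no (count: 2)
  'play' -> no (count: 2)
Total with prefix 're': 2

2


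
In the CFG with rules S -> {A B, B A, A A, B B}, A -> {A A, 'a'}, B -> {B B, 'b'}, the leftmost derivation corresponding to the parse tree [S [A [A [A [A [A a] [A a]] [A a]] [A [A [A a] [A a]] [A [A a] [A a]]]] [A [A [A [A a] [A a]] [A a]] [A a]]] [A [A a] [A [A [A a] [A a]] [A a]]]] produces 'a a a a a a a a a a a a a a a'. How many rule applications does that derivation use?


Every bracketed nonterminal node [X ...] in the tree is produced by exactly one rule application.
Reading the tree off as a leftmost derivation:
  Step 1: S  =>  A A   (applied S -> A A)
  Step 2: A A  =>  A A A   (applied A -> A A)
  Step 3: A A A  =>  A A A A   (applied A -> A A)
  Step 4: A A A A  =>  A A A A A   (applied A -> A A)
  Step 5: A A A A A  =>  A A A A A A   (applied A -> A A)
  Step 6: A A A A A A  =>  a A A A A A   (applied A -> a)
  Step 7: a A A A A A  =>  a a A A A A   (applied A -> a)
  Step 8: a a A A A A  =>  a a a A A A   (applied A -> a)
  Step 9: a a a A A A  =>  a a a A A A A   (applied A -> A A)
  Step 10: a a a A A A A  =>  a a a A A A A A   (applied A -> A A)
  Step 11: a a a A A A A A  =>  a a a a A A A A   (applied A -> a)
  Step 12: a a a a A A A A  =>  a a a a a A A A   (applied A -> a)
  Step 13: a a a a a A A A  =>  a a a a a A A A A   (applied A -> A A)
  Step 14: a a a a a A A A A  =>  a a a a a a A A A   (applied A -> a)
  Step 15: a a a a a a A A A  =>  a a a a a a a A A   (applied A -> a)
  Step 16: a a a a a a a A A  =>  a a a a a a a A A A   (applied A -> A A)
  Step 17: a a a a a a a A A A  =>  a a a a a a a A A A A   (applied A -> A A)
  Step 18: a a a a a a a A A A A  =>  a a a a a a a A A A A A   (applied A -> A A)
  Step 19: a a a a a a a A A A A A  =>  a a a a a a a a A A A A   (applied A -> a)
  Step 20: a a a a a a a a A A A A  =>  a a a a a a a a a A A A   (applied A -> a)
  Step 21: a a a a a a a a a A A A  =>  a a a a a a a a a a A A   (applied A -> a)
  Step 22: a a a a a a a a a a A A  =>  a a a a a a a a a a a A   (applied A -> a)
  Step 23: a a a a a a a a a a a A  =>  a a a a a a a a a a a A A   (applied A -> A A)
  Step 24: a a a a a a a a a a a A A  =>  a a a a a a a a a a a a A   (applied A -> a)
  Step 25: a a a a a a a a a a a a A  =>  a a a a a a a a a a a a A A   (applied A -> A A)
  Step 26: a a a a a a a a a a a a A A  =>  a a a a a a a a a a a a A A A   (applied A -> A A)
  Step 27: a a a a a a a a a a a a A A A  =>  a a a a a a a a a a a a a A A   (applied A -> a)
  Step 28: a a a a a a a a a a a a a A A  =>  a a a a a a a a a a a a a a A   (applied A -> a)
  Step 29: a a a a a a a a a a a a a a A  =>  a a a a a a a a a a a a a a a   (applied A -> a)
Final yield: a a a a a a a a a a a a a a a
Total rewrite steps: 29

29


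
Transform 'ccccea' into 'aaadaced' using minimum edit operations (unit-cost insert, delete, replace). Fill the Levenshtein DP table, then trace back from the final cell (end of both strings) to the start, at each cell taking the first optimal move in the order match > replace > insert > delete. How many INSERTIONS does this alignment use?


Edit distance = 6. Backtracking from cell (6, 8) with preference match > replace > insert > delete,
then listing the resulting alignment 'ccccea' -> 'aaadaced' left to right:
  Step 1: insert 'a' [insertion #1]
  Step 2: insert 'a' [insertion #2]
  Step 3: replace c->a
  Step 4: replace c->d
  Step 5: replace c->a
  Step 6: keep 'c'
  Step 7: keep 'e'
  Step 8: replace a->d
Total insertions: 2

2


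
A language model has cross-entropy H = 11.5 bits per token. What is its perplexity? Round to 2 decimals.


Perplexity formula: PP = 2^H
H = 11.5
PP = 2^11.5
Decompose: 2^11.5 = 2^11 * 2^0.5 = 2^11 * sqrt(2)
2^11 = 2048, sqrt(2) ~ 1.4142136
PP ~ 2048 * 1.4142136 = 2896.3094528
Rounded to 2 decimals: 2896.31

2896.31


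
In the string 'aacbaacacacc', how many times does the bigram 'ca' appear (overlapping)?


Scanning 'aacbaacacacc' for bigram 'ca':
  Position 0: 'aa' -> no
  Position 1: 'ac' -> no
  Position 2: 'cb' -> no
  Position 3: 'ba' -> no
  Position 4: 'aa' -> no
  Position 5: 'ac' -> no
  Position 6: 'ca' -> MATCH
  Position 7: 'ac' -> no
  Position 8: 'ca' -> MATCH
  Position 9: 'ac' -> no
  Position 10: 'cc' -> no
Total matches: 2

2


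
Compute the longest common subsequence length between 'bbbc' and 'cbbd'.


DP table for LCS of 'bbbc' and 'cbbd':
       c  b  b  d
    0  0  0  0  0
  b 0  0  1  1  1
  b 0  0  1  2  2
  b 0  0  1  2  2
  c 0  1  1  2  2
LCS: 'bb'
LCS length = 2

2


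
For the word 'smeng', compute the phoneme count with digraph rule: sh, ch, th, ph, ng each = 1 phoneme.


Parsing 'smeng' greedily, digraphs first:
  's' -> consonant phoneme (phonemes so far: 1)
  'm' -> consonant phoneme (phonemes so far: 2)
  'e' -> vowel phoneme (phonemes so far: 3)
  'ng' -> digraph (1 consonant phoneme) (phonemes so far: 4)
Total phonemes: 4

4


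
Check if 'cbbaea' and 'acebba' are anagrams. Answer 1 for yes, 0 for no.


Sort characters of 'cbbaea': 'aabbce'
Sort characters of 'acebba': 'aabbce'
Sorted forms match -> they ARE anagrams
Result: 1

1


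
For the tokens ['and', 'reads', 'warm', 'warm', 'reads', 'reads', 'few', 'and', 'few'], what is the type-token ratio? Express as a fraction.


Tokens: 9
Unique types: ('and', 'few', 'reads', 'warm') = 4
TTR = 4/9
Already in lowest terms.

4/9


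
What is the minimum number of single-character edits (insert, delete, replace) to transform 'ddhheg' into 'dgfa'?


Building DP table for s1='ddhheg' (len 6) and s2='dgfa' (len 4):
       d  g  f  a
    0  1  2  3  4
  d 1  0  1  2  3
  d 2  1  1  2  3
  h 3  2  2  2  3
  h 4  3  3  3  3
  e 5  4  4  4  4
  g 6  5  4  5  5
Edit distance = dp[6][4] = 5

5


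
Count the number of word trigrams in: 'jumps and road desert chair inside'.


Word trigrams from [6] words:
  Trigram 1: (jumps and road)
  Trigram 2: (and road desert)
  Trigram 3: (road desert chair)
  Trigram 4: (desert chair inside)
Total word trigrams: 6 - 2 = 4

4


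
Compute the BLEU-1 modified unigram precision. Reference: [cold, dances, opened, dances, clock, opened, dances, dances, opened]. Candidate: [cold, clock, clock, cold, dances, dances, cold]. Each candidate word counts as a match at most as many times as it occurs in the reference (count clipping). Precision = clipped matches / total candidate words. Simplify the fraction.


Reference word counts: {'clock': 1, 'cold': 1, 'dances': 4, 'opened': 3}
Checking each candidate word (with clipping):
  'cold' -> in reference (ref count 1, used 1/1) -> match (matches: 1)
  'clock' -> in reference (ref count 1, used 1/1) -> match (matches: 2)
  'clock' -> ref count 1 already used up (1/1) -> clipped, no match (matches: 2)
  'cold' -> ref count 1 already used up (1/1) -> clipped, no match (matches: 2)
  'dances' -> in reference (ref count 4, used 1/4) -> match (matches: 3)
  'dances' -> in reference (ref count 4, used 2/4) -> match (matches: 4)
  'cold' -> ref count 1 already used up (1/1) -> clipped, no match (matches: 4)
Clipped matches: 4, Candidate length: 7
Precision = 4/7

4/7


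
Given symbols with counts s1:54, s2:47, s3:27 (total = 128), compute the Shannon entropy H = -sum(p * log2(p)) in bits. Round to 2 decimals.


Computing entropy H = -sum(p_i * log2(p_i)):
  s1: p = 54/128 = 0.4219, -p*log2(p) = 0.5253
  s2: p = 47/128 = 0.3672, -p*log2(p) = 0.5307
  s3: p = 27/128 = 0.2109, -p*log2(p) = 0.4736
H = sum of terms = 1.5296
Rounded to 2 decimals: 1.53

1.53


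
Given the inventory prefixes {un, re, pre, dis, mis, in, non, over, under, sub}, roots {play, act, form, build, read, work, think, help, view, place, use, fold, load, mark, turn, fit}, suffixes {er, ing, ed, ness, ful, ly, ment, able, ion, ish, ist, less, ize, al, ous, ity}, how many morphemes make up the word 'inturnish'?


Segmenting 'inturnish' against the inventory:
  'in' -> prefix (morpheme 1)
  'turn' -> root (morpheme 2)
  'ish' -> suffix (morpheme 3)
Total morphemes: 3

3


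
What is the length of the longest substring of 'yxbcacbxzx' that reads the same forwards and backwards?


Scanning 'yxbcacbxzx' for palindromic substrings.
Substring at positions 1-7: 'xbcacbx'.
Check: reverse('xbcacbx') = 'xbcacbx' -> palindrome confirmed.
Neighbouring characters ('y' / 'z') break symmetry, so it cannot extend further.
No longer palindromic substring exists; longest length = 7

7


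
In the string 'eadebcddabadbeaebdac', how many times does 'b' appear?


Scanning 'eadebcddabadbeaebdac' for 'b':
  Position 4: 'b' -> MATCH (count: 1)
  Position 9: 'b' -> MATCH (count: 2)
  Position 12: 'b' -> MATCH (count: 3)
  Position 16: 'b' -> MATCH (count: 4)
Total occurrences of 'b': 4

4


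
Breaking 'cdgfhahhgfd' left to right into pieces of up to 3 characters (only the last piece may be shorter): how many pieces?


'cdgfhahhgfd' has 11 characters.
Chunking with max size 3:
  Chunk 1: 'cdg' (positions 0-2)
  Chunk 2: 'fha' (positions 3-5)
  Chunk 3: 'hhg' (positions 6-8)
  Chunk 4: 'fd' (positions 9-10)
Total chunks: ceil(11 / 3) = 4

4


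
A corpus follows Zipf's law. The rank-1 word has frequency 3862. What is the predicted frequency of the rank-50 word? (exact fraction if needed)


Zipf's law: freq(rank) = f1 / rank
f1 = 3862, rank = 50
freq = 3862 / 50
GCD(3862, 50) = 2
Simplified: 1931/25

1931/25


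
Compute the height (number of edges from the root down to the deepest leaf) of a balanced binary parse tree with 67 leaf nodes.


In a balanced binary tree with n leaves the deepest leaf is ceil(log2(n)) edges below the root.
log2(67) = 6.0661
ceil(6.0661) = 7
height (edges) = 7

7


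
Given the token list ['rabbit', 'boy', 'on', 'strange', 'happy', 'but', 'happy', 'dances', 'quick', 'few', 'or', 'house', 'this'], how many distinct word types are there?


Listing all tokens and tracking unique types:
  Token 1: 'rabbit' -> NEW (unique so far: 1)
  Token 2: 'boy' -> NEW (unique so far: 2)
  Token 3: 'on' -> NEW (unique so far: 3)
  Token 4: 'strange' -> NEW (unique so far: 4)
  Token 5: 'happy' -> NEW (unique so far: 5)
  Token 6: 'but' -> NEW (unique so far: 6)
  Token 7: 'happy' -> duplicate (unique so far: 6)
  Token 8: 'dances' -> NEW (unique so far: 7)
  Token 9: 'quick' -> NEW (unique so far: 8)
  Token 10: 'few' -> NEW (unique so far: 9)
  Token 11: 'or' -> NEW (unique so far: 10)
  Token 12: 'house' -> NEW (unique so far: 11)
  Token 13: 'this' -> NEW (unique so far: 12)
Unique types: ('boy', 'but', 'dances', 'few', 'happy', 'house', 'on', 'or', 'quick', 'rabbit', 'strange', 'this')
Vocabulary size: 12

12


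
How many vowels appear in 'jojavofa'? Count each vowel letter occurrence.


Scanning each character of 'jojavofa':
  Position 1: 'j' -> consonant (running count: 0)
  Position 2: 'o' -> vowel (running count: 1)
  Position 3: 'j' -> consonant (running count: 1)
  Position 4: 'a' -> vowel (running count: 2)
  Position 5: 'v' -> consonant (running count: 2)
  Position 6: 'o' -> vowel (running count: 3)
  Position 7: 'f' -> consonant (running count: 3)
  Position 8: 'a' -> vowel (running count: 4)
Total vowels: 4

4


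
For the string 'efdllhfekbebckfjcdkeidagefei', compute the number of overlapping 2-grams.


String 'efdllhfekbebckfjcdkeidagefei' has length L = 28.
Number of overlapping n-grams = L - n + 1
Substituting: 28 - 2 + 1 = 27

27


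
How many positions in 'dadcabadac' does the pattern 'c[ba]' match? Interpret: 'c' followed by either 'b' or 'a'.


Pattern: c[ba] means 'c' followed by either 'b' or 'a'.
Scanning 'dadcabadac' position-by-position:
  Pos 0: window 'da' -> no
  Pos 1: window 'ad' -> no
  Pos 2: window 'dc' -> no
  Pos 3: window 'ca' -> MATCH
  Pos 4: window 'ab' -> no
  Pos 5: window 'ba' -> no
  Pos 6: window 'ad' -> no
  Pos 7: window 'da' -> no
  Pos 8: window 'ac' -> no
  Pos 9: window 'c' -> no
Total matches: 1

1


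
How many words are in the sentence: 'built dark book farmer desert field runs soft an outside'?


Counting words by splitting on spaces:
  Word 1: 'built'
  Word 2: 'dark'
  Word 3: 'book'
  Word 4: 'farmer'
  Word 5: 'desert'
  Word 6: 'field'
  Word 7: 'runs'
  Word 8: 'soft'
  Word 9: 'an'
  Word 10: 'outside'
Total words: 10

10


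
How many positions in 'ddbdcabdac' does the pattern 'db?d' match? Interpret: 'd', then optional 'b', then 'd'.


Pattern: db?d means 'd', then optional 'b', then 'd'.
Scanning 'ddbdcabdac' position-by-position:
  Pos 0: window 'ddb' -> MATCH
  Pos 1: window 'dbd' -> MATCH
  Pos 2: window 'bdc' -> no
  Pos 3: window 'dca' -> no
  Pos 4: window 'cab' -> no
  Pos 5: window 'abd' -> no
  Pos 6: window 'bda' -> no
  Pos 7: window 'dac' -> no
  Pos 8: window 'ac' -> no
  Pos 9: window 'c' -> no
Total matches: 2

2


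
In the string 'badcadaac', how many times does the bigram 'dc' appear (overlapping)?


Scanning 'badcadaac' for bigram 'dc':
  Position 0: 'ba' -> no
  Position 1: 'ad' -> no
  Position 2: 'dc' -> MATCH
  Position 3: 'ca' -> no
  Position 4: 'ad' -> no
  Position 5: 'da' -> no
  Position 6: 'aa' -> no
  Position 7: 'ac' -> no
Total matches: 1

1


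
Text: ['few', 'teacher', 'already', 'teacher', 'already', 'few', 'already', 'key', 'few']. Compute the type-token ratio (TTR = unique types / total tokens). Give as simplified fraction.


Tokens: 9
Unique types: ('already', 'few', 'key', 'teacher') = 4
TTR = 4/9
Already in lowest terms.

4/9


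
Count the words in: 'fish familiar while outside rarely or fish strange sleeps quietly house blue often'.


Counting words by splitting on spaces:
  Word 1: 'fish'
  Word 2: 'familiar'
  Word 3: 'while'
  Word 4: 'outside'
  Word 5: 'rarely'
  Word 6: 'or'
  Word 7: 'fish'
  Word 8: 'strange'
  Word 9: 'sleeps'
  Word 10: 'quietly'
  Word 11: 'house'
  Word 12: 'blue'
  Word 13: 'often'
Total words: 13

13


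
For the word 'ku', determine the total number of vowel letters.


Scanning each character of 'ku':
  Position 1: 'k' -> consonant (running count: 0)
  Position 2: 'u' -> vowel (running count: 1)
Total vowels: 1

1


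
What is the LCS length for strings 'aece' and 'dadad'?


DP table for LCS of 'aece' and 'dadad':
       d  a  d  a  d
    0  0  0  0  0  0
  a 0  0  1  1  1  1
  e 0  0  1  1  1  1
  c 0  0  1  1  1  1
  e 0  0  1  1  1  1
LCS: 'a'
LCS length = 1

1


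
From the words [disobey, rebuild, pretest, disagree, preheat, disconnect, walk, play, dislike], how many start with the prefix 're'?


Checking each word for prefix 're':
  'disobey' -> no (count: 0)
  'rebuild' -> YES, starts with 're' (count: 1)
  'pretest' -> no (count: 1)
  'disagree' -> no (count: 1)
  'preheat' -> no (count: 1)
  'disconnect' -> no (count: 1)
  'walk' -> no (count: 1)
  'play' -> no (count: 1)
  'dislike' -> no (count: 1)
Total with prefix 're': 1

1


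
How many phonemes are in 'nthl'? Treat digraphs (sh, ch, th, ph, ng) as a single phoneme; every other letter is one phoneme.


Parsing 'nthl' greedily, digraphs first:
  'n' -> consonant phoneme (phonemes so far: 1)
  'th' -> digraph (1 consonant phoneme) (phonemes so far: 2)
  'l' -> consonant phoneme (phonemes so far: 3)
Total phonemes: 3

3


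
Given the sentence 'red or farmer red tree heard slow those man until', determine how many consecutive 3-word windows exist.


Word trigrams from [10] words:
  Trigram 1: (red or farmer)
  Trigram 2: (or farmer red)
  Trigram 3: (farmer red tree)
  Trigram 4: (red tree heard)
  Trigram 5: (tree heard slow)
  Trigram 6: (heard slow those)
  Trigram 7: (slow those man)
  Trigram 8: (those man until)
Total word trigrams: 10 - 2 = 8

8


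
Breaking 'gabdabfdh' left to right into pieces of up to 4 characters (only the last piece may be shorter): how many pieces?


'gabdabfdh' has 9 characters.
Chunking with max size 4:
  Chunk 1: 'gabd' (positions 0-3)
  Chunk 2: 'abfd' (positions 4-7)
  Chunk 3: 'h' (positions 8-8)
Total chunks: ceil(9 / 4) = 3

3


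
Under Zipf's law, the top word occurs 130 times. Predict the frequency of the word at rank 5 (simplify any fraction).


Zipf's law: freq(rank) = f1 / rank
f1 = 130, rank = 5
freq = 130 / 5
= 26

26


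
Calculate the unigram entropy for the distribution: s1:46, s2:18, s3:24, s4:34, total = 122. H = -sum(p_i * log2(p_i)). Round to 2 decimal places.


Computing entropy H = -sum(p_i * log2(p_i)):
  s1: p = 46/122 = 0.3770, -p*log2(p) = 0.5306
  s2: p = 18/122 = 0.1475, -p*log2(p) = 0.4073
  s3: p = 24/122 = 0.1967, -p*log2(p) = 0.4615
  s4: p = 34/122 = 0.2787, -p*log2(p) = 0.5137
H = sum of terms = 1.9131
Rounded to 2 decimals: 1.91

1.91


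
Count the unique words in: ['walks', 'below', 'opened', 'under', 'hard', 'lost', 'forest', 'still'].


Listing all tokens and tracking unique types:
  Token 1: 'walks' -> NEW (unique so far: 1)
  Token 2: 'below' -> NEW (unique so far: 2)
  Token 3: 'opened' -> NEW (unique so far: 3)
  Token 4: 'under' -> NEW (unique so far: 4)
  Token 5: 'hard' -> NEW (unique so far: 5)
  Token 6: 'lost' -> NEW (unique so far: 6)
  Token 7: 'forest' -> NEW (unique so far: 7)
  Token 8: 'still' -> NEW (unique so far: 8)
Unique types: ('below', 'forest', 'hard', 'lost', 'opened', 'still', 'under', 'walks')
Vocabulary size: 8

8
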